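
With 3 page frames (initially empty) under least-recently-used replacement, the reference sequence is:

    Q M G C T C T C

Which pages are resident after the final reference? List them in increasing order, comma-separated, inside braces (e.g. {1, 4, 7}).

Q: fault, frames (Q)
M: fault, frames (Q M)
G: fault, frames (Q M G)
C: fault, evict Q, frames (M G C)
T: fault, evict M, frames (G C T)
C: hit
T: hit
C: hit

{C, G, T}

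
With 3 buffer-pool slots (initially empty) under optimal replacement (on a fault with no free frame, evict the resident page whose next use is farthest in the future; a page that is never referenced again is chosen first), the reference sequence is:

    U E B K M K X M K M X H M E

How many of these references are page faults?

U: miss, frames [U]
E: miss, frames [U, E]
B: miss, frames [U, E, B]
K: miss, evict B, frames [U, E, K]
M: miss, evict U, frames [E, K, M]
K: hit
X: miss, evict E, frames [K, M, X]
M: hit
K: hit
M: hit
X: hit
H: miss, evict X, frames [K, M, H]
M: hit
E: miss, evict H, frames [K, M, E]
Page faults: 8.

8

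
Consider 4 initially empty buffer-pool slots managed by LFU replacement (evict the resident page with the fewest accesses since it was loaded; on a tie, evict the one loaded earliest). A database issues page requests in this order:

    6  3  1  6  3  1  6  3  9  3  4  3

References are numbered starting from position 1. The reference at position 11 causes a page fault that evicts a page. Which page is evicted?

pos 1: 6 → miss, frames [6]
pos 2: 3 → miss, frames [6, 3]
pos 3: 1 → miss, frames [6, 3, 1]
pos 4: 6 → hit
pos 5: 3 → hit
pos 6: 1 → hit
pos 7: 6 → hit
pos 8: 3 → hit
pos 9: 9 → miss, frames [6, 3, 1, 9]
pos 10: 3 → hit
pos 11: 4 → miss, evict 9, frames [6, 3, 1, 4]
At position 11, page 9 is evicted.

9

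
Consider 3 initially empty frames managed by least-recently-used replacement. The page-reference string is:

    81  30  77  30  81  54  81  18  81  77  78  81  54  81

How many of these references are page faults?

81 -> miss, frames {81}
30 -> miss, frames {81,30}
77 -> miss, frames {81,30,77}
30 -> hit
81 -> hit
54 -> miss, evict 77, frames {30,81,54}
81 -> hit
18 -> miss, evict 30, frames {54,81,18}
81 -> hit
77 -> miss, evict 54, frames {18,81,77}
78 -> miss, evict 18, frames {81,77,78}
81 -> hit
54 -> miss, evict 77, frames {78,81,54}
81 -> hit
Page faults: 8.

8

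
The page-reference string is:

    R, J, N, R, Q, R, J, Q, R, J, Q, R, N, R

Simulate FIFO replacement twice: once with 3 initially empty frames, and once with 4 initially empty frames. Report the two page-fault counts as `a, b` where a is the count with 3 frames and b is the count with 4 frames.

7, 4

3 frames: F F F . F F F . . . . . F . → 7 faults.
4 frames: F F F . F . . . . . . . . . → 4 faults.
4 < 7: adding a frame reduced faults, as is typical.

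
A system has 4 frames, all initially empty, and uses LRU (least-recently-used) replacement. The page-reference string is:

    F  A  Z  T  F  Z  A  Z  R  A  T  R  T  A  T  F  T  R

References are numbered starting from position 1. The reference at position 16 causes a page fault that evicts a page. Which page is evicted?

pos 1: F → miss, frames [F]
pos 2: A → miss, frames [F, A]
pos 3: Z → miss, frames [F, A, Z]
pos 4: T → miss, frames [F, A, Z, T]
pos 5: F → hit
pos 6: Z → hit
pos 7: A → hit
pos 8: Z → hit
pos 9: R → miss, evict T, frames [F, A, Z, R]
pos 10: A → hit
pos 11: T → miss, evict F, frames [Z, R, A, T]
pos 12: R → hit
pos 13: T → hit
pos 14: A → hit
pos 15: T → hit
pos 16: F → miss, evict Z, frames [R, A, T, F]
At position 16, page Z is evicted.

Z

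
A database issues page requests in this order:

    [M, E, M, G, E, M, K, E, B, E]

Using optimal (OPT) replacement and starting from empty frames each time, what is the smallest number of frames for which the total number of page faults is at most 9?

f=1: 10 faults
f=2: 6 faults
f=3: 5 faults
f=4: 5 faults
f=5: 5 faults
Smallest f with faults ≤ 9 is 2.

2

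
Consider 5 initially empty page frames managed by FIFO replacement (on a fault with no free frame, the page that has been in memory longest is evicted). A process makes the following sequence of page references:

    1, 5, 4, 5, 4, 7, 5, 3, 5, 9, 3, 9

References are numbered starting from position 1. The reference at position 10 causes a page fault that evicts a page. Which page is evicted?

1

pos 1: 1: fault, frames {1}
pos 2: 5: fault, frames {1,5}
pos 3: 4: fault, frames {1,5,4}
pos 4: 5: hit
pos 5: 4: hit
pos 6: 7: fault, frames {1,5,4,7}
pos 7: 5: hit
pos 8: 3: fault, frames {1,5,4,7,3}
pos 9: 5: hit
pos 10: 9: fault, evict 1, frames {5,4,7,3,9}
At position 10, page 1 is evicted.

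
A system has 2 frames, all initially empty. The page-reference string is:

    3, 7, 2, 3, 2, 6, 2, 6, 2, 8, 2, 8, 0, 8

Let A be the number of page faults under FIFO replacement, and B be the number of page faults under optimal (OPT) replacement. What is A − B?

Under FIFO: F F F F . F F . . F . . F . → 8 faults.
Under OPT: F F F . . F . . . F . . F . → 6 faults.
A − B = 8 − 6 = 2.

2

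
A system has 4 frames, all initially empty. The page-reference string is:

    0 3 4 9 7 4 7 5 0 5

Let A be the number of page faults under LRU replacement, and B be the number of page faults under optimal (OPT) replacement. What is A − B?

1

Under LRU: F F F F F . . F F . → 7 faults.
Under OPT: F F F F F . . F . . → 6 faults.
A − B = 7 − 6 = 1.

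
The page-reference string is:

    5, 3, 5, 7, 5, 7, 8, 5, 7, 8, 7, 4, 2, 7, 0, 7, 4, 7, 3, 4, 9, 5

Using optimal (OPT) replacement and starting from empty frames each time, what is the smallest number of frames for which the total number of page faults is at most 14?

2

f=1: 22 faults
f=2: 12 faults
f=3: 10 faults
f=4: 9 faults
f=5: 8 faults
f=6: 8 faults
f=7: 8 faults
f=8: 8 faults
Smallest f with faults ≤ 14 is 2.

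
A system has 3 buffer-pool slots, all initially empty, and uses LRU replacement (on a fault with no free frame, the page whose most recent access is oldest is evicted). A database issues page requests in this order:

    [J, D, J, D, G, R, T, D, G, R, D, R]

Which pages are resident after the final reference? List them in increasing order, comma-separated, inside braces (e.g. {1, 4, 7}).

J → fault, frames [J]
D → fault, frames [J, D]
J → hit
D → hit
G → fault, frames [J, D, G]
R → fault, evict J, frames [D, G, R]
T → fault, evict D, frames [G, R, T]
D → fault, evict G, frames [R, T, D]
G → fault, evict R, frames [T, D, G]
R → fault, evict T, frames [D, G, R]
D → hit
R → hit

{D, G, R}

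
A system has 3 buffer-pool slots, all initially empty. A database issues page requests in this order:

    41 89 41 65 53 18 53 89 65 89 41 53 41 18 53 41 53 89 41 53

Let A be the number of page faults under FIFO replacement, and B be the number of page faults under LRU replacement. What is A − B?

Under FIFO: F F . F F F . F F . F F . F . . . F F F → 13 faults.
Under LRU: F F . F F F . F F . F F . F . . . F . . → 11 faults.
A − B = 13 − 11 = 2.

2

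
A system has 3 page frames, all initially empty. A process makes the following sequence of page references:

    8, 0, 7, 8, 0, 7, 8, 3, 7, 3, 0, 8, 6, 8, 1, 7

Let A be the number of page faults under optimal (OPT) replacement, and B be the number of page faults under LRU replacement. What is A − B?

-2

Under OPT: F F F . . . . F . . . F F . F . → 7 faults.
Under LRU: F F F . . . . F . . F F F . F F → 9 faults.
A − B = 7 − 9 = -2.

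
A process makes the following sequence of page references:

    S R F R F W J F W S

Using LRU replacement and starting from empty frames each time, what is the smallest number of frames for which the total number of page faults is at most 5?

f=1: 10 faults
f=2: 8 faults
f=3: 6 faults
f=4: 6 faults
f=5: 5 faults
Smallest f with faults ≤ 5 is 5.

5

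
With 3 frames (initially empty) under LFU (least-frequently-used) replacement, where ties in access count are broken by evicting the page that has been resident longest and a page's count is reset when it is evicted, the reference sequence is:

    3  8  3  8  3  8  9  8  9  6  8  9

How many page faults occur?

3: fault, frames [3]
8: fault, frames [3, 8]
3: hit
8: hit
3: hit
8: hit
9: fault, frames [3, 8, 9]
8: hit
9: hit
6: fault, evict 9, frames [3, 8, 6]
8: hit
9: fault, evict 6, frames [3, 8, 9]
Page faults: 5.

5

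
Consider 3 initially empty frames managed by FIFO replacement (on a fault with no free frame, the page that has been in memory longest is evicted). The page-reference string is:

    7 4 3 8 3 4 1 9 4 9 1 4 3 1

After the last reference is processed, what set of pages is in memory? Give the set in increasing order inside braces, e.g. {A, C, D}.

7 → miss, frames (7)
4 → miss, frames (7 4)
3 → miss, frames (7 4 3)
8 → miss, evict 7, frames (4 3 8)
3 → hit
4 → hit
1 → miss, evict 4, frames (3 8 1)
9 → miss, evict 3, frames (8 1 9)
4 → miss, evict 8, frames (1 9 4)
9 → hit
1 → hit
4 → hit
3 → miss, evict 1, frames (9 4 3)
1 → miss, evict 9, frames (4 3 1)

{1, 3, 4}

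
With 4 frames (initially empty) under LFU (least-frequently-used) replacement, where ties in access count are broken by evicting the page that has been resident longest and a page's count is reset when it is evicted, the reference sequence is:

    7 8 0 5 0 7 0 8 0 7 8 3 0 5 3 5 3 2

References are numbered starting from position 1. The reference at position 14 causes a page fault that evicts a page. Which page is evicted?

pos 1: 7: fault, frames {7}
pos 2: 8: fault, frames {7,8}
pos 3: 0: fault, frames {7,8,0}
pos 4: 5: fault, frames {7,8,0,5}
pos 5: 0: hit
pos 6: 7: hit
pos 7: 0: hit
pos 8: 8: hit
pos 9: 0: hit
pos 10: 7: hit
pos 11: 8: hit
pos 12: 3: fault, evict 5, frames {7,8,0,3}
pos 13: 0: hit
pos 14: 5: fault, evict 3, frames {7,8,0,5}
At position 14, page 3 is evicted.

3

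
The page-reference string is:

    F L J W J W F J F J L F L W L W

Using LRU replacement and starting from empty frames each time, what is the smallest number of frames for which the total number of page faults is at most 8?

3

f=1: 16 faults
f=2: 9 faults
f=3: 7 faults
f=4: 4 faults
Smallest f with faults ≤ 8 is 3.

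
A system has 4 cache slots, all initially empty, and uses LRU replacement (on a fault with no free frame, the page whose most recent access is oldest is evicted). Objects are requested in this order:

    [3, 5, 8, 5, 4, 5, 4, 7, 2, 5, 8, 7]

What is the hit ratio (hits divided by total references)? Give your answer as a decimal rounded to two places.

0.42

3 -> miss, frames [3]
5 -> miss, frames [3, 5]
8 -> miss, frames [3, 5, 8]
5 -> hit
4 -> miss, frames [3, 8, 5, 4]
5 -> hit
4 -> hit
7 -> miss, evict 3, frames [8, 5, 4, 7]
2 -> miss, evict 8, frames [5, 4, 7, 2]
5 -> hit
8 -> miss, evict 4, frames [7, 2, 5, 8]
7 -> hit
Hits: 5 of 12 references → 5/12 = 0.4167.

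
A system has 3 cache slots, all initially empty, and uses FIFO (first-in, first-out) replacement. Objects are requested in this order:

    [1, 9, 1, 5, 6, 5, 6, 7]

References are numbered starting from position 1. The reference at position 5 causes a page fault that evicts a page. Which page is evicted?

pos 1: 1: miss, frames {1}
pos 2: 9: miss, frames {1,9}
pos 3: 1: hit
pos 4: 5: miss, frames {1,9,5}
pos 5: 6: miss, evict 1, frames {9,5,6}
At position 5, page 1 is evicted.

1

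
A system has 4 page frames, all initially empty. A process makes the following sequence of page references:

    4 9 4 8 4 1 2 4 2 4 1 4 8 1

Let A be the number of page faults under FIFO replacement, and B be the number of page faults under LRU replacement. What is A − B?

1

Under FIFO: F F . F . F F F . . . . . . → 6 faults.
Under LRU: F F . F . F F . . . . . . . → 5 faults.
A − B = 6 − 5 = 1.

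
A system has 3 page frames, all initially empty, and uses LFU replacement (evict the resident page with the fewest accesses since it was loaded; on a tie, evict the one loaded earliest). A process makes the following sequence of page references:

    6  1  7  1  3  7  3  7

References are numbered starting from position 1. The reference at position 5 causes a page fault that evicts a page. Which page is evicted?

6

pos 1: 6: fault, frames (6)
pos 2: 1: fault, frames (6 1)
pos 3: 7: fault, frames (6 1 7)
pos 4: 1: hit
pos 5: 3: fault, evict 6, frames (1 7 3)
At position 5, page 6 is evicted.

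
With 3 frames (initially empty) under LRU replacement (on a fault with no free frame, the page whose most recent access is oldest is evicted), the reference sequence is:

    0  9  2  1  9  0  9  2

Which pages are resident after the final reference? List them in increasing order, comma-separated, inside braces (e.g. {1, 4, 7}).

0 → fault, frames {0}
9 → fault, frames {0,9}
2 → fault, frames {0,9,2}
1 → fault, evict 0, frames {9,2,1}
9 → hit
0 → fault, evict 2, frames {1,9,0}
9 → hit
2 → fault, evict 1, frames {0,9,2}

{0, 2, 9}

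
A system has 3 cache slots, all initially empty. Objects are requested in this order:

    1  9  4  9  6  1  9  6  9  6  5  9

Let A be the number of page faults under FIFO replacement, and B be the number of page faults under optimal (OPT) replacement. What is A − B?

2

Under FIFO: F F F . F F F . . . F . → 7 faults.
Under OPT: F F F . F . . . . . F . → 5 faults.
A − B = 7 − 5 = 2.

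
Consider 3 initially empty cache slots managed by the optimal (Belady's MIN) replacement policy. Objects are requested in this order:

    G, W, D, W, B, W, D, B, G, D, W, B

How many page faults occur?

G -> miss, frames (G)
W -> miss, frames (G W)
D -> miss, frames (G W D)
W -> hit
B -> miss, evict G, frames (W D B)
W -> hit
D -> hit
B -> hit
G -> miss, evict B, frames (W D G)
D -> hit
W -> hit
B -> miss, evict G, frames (W D B)
Page faults: 6.

6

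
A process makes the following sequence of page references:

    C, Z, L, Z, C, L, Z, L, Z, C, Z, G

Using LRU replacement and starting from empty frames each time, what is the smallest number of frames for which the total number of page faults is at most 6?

f=1: 12 faults
f=2: 8 faults
f=3: 4 faults
f=4: 4 faults
Smallest f with faults ≤ 6 is 3.

3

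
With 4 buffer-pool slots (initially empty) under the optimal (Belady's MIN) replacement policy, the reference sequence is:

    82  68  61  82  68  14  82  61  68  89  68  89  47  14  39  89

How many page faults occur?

7

82 -> fault, frames [82]
68 -> fault, frames [82, 68]
61 -> fault, frames [82, 68, 61]
82 -> hit
68 -> hit
14 -> fault, frames [82, 68, 61, 14]
82 -> hit
61 -> hit
68 -> hit
89 -> fault, evict 61, frames [82, 68, 14, 89]
68 -> hit
89 -> hit
47 -> fault, evict 68, frames [82, 14, 89, 47]
14 -> hit
39 -> fault, evict 47, frames [82, 14, 89, 39]
89 -> hit
Page faults: 7.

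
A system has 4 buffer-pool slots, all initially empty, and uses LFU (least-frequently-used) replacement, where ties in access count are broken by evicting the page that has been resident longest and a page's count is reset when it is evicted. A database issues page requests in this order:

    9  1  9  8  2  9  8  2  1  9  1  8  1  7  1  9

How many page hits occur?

11

9 → miss, frames [9]
1 → miss, frames [9, 1]
9 → hit
8 → miss, frames [9, 1, 8]
2 → miss, frames [9, 1, 8, 2]
9 → hit
8 → hit
2 → hit
1 → hit
9 → hit
1 → hit
8 → hit
1 → hit
7 → miss, evict 2, frames [9, 1, 8, 7]
1 → hit
9 → hit
Hits: 11.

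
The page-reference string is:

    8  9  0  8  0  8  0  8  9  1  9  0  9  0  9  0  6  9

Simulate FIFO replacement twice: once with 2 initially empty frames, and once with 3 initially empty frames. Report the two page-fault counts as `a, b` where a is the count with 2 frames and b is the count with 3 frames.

9, 6

2 frames: F F F F . . . . F F . F F . . . F . → 9 faults.
3 frames: F F F . . . . . . F . . . . . . F F → 6 faults.
6 < 9: adding a frame reduced faults, as is typical.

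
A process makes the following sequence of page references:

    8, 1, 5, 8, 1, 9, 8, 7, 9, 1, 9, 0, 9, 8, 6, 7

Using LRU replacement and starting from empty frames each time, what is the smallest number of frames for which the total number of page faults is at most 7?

f=1: 16 faults
f=2: 14 faults
f=3: 10 faults
f=4: 9 faults
f=5: 8 faults
f=6: 7 faults
f=7: 7 faults
Smallest f with faults ≤ 7 is 6.

6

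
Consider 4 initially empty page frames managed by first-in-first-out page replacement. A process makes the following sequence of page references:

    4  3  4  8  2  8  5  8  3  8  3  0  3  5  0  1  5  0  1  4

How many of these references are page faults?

4 -> miss, frames [4]
3 -> miss, frames [4, 3]
4 -> hit
8 -> miss, frames [4, 3, 8]
2 -> miss, frames [4, 3, 8, 2]
8 -> hit
5 -> miss, evict 4, frames [3, 8, 2, 5]
8 -> hit
3 -> hit
8 -> hit
3 -> hit
0 -> miss, evict 3, frames [8, 2, 5, 0]
3 -> miss, evict 8, frames [2, 5, 0, 3]
5 -> hit
0 -> hit
1 -> miss, evict 2, frames [5, 0, 3, 1]
5 -> hit
0 -> hit
1 -> hit
4 -> miss, evict 5, frames [0, 3, 1, 4]
Page faults: 9.

9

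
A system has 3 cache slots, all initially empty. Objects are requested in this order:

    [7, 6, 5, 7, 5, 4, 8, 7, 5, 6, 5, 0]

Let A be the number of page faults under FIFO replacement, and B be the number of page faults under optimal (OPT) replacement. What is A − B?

Under FIFO: F F F . . F F F F F . F → 9 faults.
Under OPT: F F F . . F F . . F . F → 7 faults.
A − B = 9 − 7 = 2.

2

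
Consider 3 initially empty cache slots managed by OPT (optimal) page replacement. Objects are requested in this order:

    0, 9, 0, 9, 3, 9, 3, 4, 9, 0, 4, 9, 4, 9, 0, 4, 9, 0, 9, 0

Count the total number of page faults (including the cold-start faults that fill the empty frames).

0 → fault, frames [0]
9 → fault, frames [0, 9]
0 → hit
9 → hit
3 → fault, frames [0, 9, 3]
9 → hit
3 → hit
4 → fault, evict 3, frames [0, 9, 4]
9 → hit
0 → hit
4 → hit
9 → hit
4 → hit
9 → hit
0 → hit
4 → hit
9 → hit
0 → hit
9 → hit
0 → hit
Page faults: 4.

4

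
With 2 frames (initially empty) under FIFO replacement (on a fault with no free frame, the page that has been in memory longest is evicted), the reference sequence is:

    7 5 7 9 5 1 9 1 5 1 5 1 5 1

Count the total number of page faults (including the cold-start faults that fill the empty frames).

7: miss, frames (7)
5: miss, frames (7 5)
7: hit
9: miss, evict 7, frames (5 9)
5: hit
1: miss, evict 5, frames (9 1)
9: hit
1: hit
5: miss, evict 9, frames (1 5)
1: hit
5: hit
1: hit
5: hit
1: hit
Page faults: 5.

5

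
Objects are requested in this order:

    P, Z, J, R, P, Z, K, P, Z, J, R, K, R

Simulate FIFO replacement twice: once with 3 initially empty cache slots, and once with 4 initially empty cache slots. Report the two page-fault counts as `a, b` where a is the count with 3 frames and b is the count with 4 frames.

3 frames: F F F F F F F . . F F . . → 9 faults.
4 frames: F F F F . . F F F F F F . → 10 faults.
10 > 9: adding a frame increased faults — Belady's anomaly.

9, 10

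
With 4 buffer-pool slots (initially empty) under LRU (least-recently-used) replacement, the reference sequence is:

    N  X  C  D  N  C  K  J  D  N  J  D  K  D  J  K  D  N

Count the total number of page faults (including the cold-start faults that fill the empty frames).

8

N: fault, frames [N]
X: fault, frames [N, X]
C: fault, frames [N, X, C]
D: fault, frames [N, X, C, D]
N: hit
C: hit
K: fault, evict X, frames [D, N, C, K]
J: fault, evict D, frames [N, C, K, J]
D: fault, evict N, frames [C, K, J, D]
N: fault, evict C, frames [K, J, D, N]
J: hit
D: hit
K: hit
D: hit
J: hit
K: hit
D: hit
N: hit
Page faults: 8.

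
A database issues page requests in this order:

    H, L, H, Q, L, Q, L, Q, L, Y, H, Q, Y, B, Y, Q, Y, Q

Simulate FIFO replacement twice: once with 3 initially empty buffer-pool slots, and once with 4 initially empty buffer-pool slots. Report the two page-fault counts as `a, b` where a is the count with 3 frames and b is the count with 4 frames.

8, 5

3 frames: F F . F . . . . . F F . . F . F F . → 8 faults.
4 frames: F F . F . . . . . F . . . F . . . . → 5 faults.
5 < 8: adding a frame reduced faults, as is typical.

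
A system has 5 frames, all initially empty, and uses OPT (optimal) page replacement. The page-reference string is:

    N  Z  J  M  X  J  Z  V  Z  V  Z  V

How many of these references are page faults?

6

N → miss, frames (N)
Z → miss, frames (N Z)
J → miss, frames (N Z J)
M → miss, frames (N Z J M)
X → miss, frames (N Z J M X)
J → hit
Z → hit
V → miss, evict X, frames (N Z J M V)
Z → hit
V → hit
Z → hit
V → hit
Page faults: 6.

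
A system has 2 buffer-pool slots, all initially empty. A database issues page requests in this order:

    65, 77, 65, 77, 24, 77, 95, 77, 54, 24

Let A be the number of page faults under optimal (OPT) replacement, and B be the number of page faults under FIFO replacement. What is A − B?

-1

Under OPT: F F . . F . F . F F → 6 faults.
Under FIFO: F F . . F . F F F F → 7 faults.
A − B = 6 − 7 = -1.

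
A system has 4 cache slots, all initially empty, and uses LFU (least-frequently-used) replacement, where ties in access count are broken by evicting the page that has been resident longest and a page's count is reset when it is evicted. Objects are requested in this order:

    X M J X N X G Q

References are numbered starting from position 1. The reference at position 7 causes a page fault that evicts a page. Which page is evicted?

pos 1: X: fault, frames {X}
pos 2: M: fault, frames {X,M}
pos 3: J: fault, frames {X,M,J}
pos 4: X: hit
pos 5: N: fault, frames {X,M,J,N}
pos 6: X: hit
pos 7: G: fault, evict M, frames {X,J,N,G}
At position 7, page M is evicted.

M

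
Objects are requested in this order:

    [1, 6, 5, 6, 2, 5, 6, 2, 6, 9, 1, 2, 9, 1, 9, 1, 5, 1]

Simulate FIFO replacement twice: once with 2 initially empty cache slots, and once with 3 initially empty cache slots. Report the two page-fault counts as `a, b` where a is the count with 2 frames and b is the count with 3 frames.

2 frames: F F F . F . F . . F F F F F . . F . → 11 faults.
3 frames: F F F . F . . . . F F . . . . . F . → 7 faults.
7 < 11: adding a frame reduced faults, as is typical.

11, 7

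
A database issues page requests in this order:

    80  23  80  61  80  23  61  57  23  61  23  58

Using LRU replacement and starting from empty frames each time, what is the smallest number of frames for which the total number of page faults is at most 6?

f=1: 12 faults
f=2: 9 faults
f=3: 5 faults
f=4: 5 faults
f=5: 5 faults
Smallest f with faults ≤ 6 is 3.

3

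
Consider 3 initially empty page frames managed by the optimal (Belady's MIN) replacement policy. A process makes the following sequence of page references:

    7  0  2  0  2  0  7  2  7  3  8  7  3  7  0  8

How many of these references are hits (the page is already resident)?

7 -> miss, frames (7)
0 -> miss, frames (7 0)
2 -> miss, frames (7 0 2)
0 -> hit
2 -> hit
0 -> hit
7 -> hit
2 -> hit
7 -> hit
3 -> miss, evict 2, frames (7 0 3)
8 -> miss, evict 0, frames (7 3 8)
7 -> hit
3 -> hit
7 -> hit
0 -> miss, evict 3, frames (7 8 0)
8 -> hit
Hits: 10.

10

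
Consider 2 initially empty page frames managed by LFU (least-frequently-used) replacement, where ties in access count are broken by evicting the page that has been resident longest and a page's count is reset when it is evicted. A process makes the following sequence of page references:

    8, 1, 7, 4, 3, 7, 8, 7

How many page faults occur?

8: miss, frames {8}
1: miss, frames {8,1}
7: miss, evict 8, frames {1,7}
4: miss, evict 1, frames {7,4}
3: miss, evict 7, frames {4,3}
7: miss, evict 4, frames {3,7}
8: miss, evict 3, frames {7,8}
7: hit
Page faults: 7.

7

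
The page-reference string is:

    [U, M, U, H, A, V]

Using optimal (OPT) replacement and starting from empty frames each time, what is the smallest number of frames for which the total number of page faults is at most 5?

f=1: 6 faults
f=2: 5 faults
f=3: 5 faults
f=4: 5 faults
f=5: 5 faults
Smallest f with faults ≤ 5 is 2.

2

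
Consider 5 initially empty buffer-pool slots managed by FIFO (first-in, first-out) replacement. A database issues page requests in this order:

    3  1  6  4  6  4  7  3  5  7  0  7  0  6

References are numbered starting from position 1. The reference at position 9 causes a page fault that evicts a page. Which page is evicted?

pos 1: 3 -> miss, frames {3}
pos 2: 1 -> miss, frames {3,1}
pos 3: 6 -> miss, frames {3,1,6}
pos 4: 4 -> miss, frames {3,1,6,4}
pos 5: 6 -> hit
pos 6: 4 -> hit
pos 7: 7 -> miss, frames {3,1,6,4,7}
pos 8: 3 -> hit
pos 9: 5 -> miss, evict 3, frames {1,6,4,7,5}
At position 9, page 3 is evicted.

3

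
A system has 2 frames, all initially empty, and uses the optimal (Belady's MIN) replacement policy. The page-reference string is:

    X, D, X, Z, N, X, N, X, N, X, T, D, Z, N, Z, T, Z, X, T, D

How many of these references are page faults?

10

X → fault, frames (X)
D → fault, frames (X D)
X → hit
Z → fault, evict D, frames (X Z)
N → fault, evict Z, frames (X N)
X → hit
N → hit
X → hit
N → hit
X → hit
T → fault, evict X, frames (N T)
D → fault, evict T, frames (N D)
Z → fault, evict D, frames (N Z)
N → hit
Z → hit
T → fault, evict N, frames (Z T)
Z → hit
X → fault, evict Z, frames (T X)
T → hit
D → fault, evict X, frames (T D)
Page faults: 10.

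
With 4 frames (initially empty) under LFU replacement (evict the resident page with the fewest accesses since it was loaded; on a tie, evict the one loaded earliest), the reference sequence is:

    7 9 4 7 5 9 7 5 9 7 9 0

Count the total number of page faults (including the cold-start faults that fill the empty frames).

7 -> fault, frames (7)
9 -> fault, frames (7 9)
4 -> fault, frames (7 9 4)
7 -> hit
5 -> fault, frames (7 9 4 5)
9 -> hit
7 -> hit
5 -> hit
9 -> hit
7 -> hit
9 -> hit
0 -> fault, evict 4, frames (7 9 5 0)
Page faults: 5.

5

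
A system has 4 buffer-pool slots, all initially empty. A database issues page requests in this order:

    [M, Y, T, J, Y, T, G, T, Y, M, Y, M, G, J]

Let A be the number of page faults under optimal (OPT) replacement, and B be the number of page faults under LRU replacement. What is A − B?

Under OPT: F F F F . . F . . . . . . F → 6 faults.
Under LRU: F F F F . . F . . F . . . F → 7 faults.
A − B = 6 − 7 = -1.

-1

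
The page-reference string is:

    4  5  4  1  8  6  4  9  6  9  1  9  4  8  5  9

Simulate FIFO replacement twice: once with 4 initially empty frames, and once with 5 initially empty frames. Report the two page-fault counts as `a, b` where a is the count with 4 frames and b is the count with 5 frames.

10, 8

4 frames: F F . F F F F F . . F . . F F . → 10 faults.
5 frames: F F . F F F . F . . . . F . F . → 8 faults.
8 < 10: adding a frame reduced faults, as is typical.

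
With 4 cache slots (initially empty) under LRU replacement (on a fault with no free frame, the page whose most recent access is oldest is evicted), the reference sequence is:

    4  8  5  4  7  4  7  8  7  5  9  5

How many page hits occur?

7

4 → fault, frames [4]
8 → fault, frames [4, 8]
5 → fault, frames [4, 8, 5]
4 → hit
7 → fault, frames [8, 5, 4, 7]
4 → hit
7 → hit
8 → hit
7 → hit
5 → hit
9 → fault, evict 4, frames [8, 7, 5, 9]
5 → hit
Hits: 7.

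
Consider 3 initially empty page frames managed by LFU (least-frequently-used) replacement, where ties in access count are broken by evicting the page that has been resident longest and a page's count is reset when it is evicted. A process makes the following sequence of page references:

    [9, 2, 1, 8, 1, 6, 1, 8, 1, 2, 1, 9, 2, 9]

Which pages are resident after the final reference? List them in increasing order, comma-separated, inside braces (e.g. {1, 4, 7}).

9 -> miss, frames {9}
2 -> miss, frames {9,2}
1 -> miss, frames {9,2,1}
8 -> miss, evict 9, frames {2,1,8}
1 -> hit
6 -> miss, evict 2, frames {1,8,6}
1 -> hit
8 -> hit
1 -> hit
2 -> miss, evict 6, frames {1,8,2}
1 -> hit
9 -> miss, evict 2, frames {1,8,9}
2 -> miss, evict 9, frames {1,8,2}
9 -> miss, evict 2, frames {1,8,9}

{1, 8, 9}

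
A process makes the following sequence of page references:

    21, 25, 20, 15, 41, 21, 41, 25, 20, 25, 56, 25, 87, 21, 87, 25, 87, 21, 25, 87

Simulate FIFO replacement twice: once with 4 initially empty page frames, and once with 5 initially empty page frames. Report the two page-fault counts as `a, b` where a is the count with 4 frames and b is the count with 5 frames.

12, 9

4 frames: F F F F F F . F F . F . F F . F . . . . → 12 faults.
5 frames: F F F F F . . . . . F . F F . F . . . . → 9 faults.
9 < 12: adding a frame reduced faults, as is typical.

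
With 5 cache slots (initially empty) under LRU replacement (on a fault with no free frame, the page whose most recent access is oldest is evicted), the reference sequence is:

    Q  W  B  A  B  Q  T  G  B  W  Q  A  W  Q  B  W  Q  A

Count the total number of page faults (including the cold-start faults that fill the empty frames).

Q: miss, frames [Q]
W: miss, frames [Q, W]
B: miss, frames [Q, W, B]
A: miss, frames [Q, W, B, A]
B: hit
Q: hit
T: miss, frames [W, A, B, Q, T]
G: miss, evict W, frames [A, B, Q, T, G]
B: hit
W: miss, evict A, frames [Q, T, G, B, W]
Q: hit
A: miss, evict T, frames [G, B, W, Q, A]
W: hit
Q: hit
B: hit
W: hit
Q: hit
A: hit
Page faults: 8.

8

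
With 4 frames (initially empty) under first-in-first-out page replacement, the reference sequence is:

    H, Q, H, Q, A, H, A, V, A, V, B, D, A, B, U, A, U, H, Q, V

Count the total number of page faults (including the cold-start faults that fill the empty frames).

H -> fault, frames [H]
Q -> fault, frames [H, Q]
H -> hit
Q -> hit
A -> fault, frames [H, Q, A]
H -> hit
A -> hit
V -> fault, frames [H, Q, A, V]
A -> hit
V -> hit
B -> fault, evict H, frames [Q, A, V, B]
D -> fault, evict Q, frames [A, V, B, D]
A -> hit
B -> hit
U -> fault, evict A, frames [V, B, D, U]
A -> fault, evict V, frames [B, D, U, A]
U -> hit
H -> fault, evict B, frames [D, U, A, H]
Q -> fault, evict D, frames [U, A, H, Q]
V -> fault, evict U, frames [A, H, Q, V]
Page faults: 11.

11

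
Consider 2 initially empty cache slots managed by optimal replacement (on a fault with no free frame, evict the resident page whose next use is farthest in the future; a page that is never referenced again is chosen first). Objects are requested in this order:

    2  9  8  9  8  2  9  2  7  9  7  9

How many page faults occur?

5

2 -> fault, frames [2]
9 -> fault, frames [2, 9]
8 -> fault, evict 2, frames [9, 8]
9 -> hit
8 -> hit
2 -> fault, evict 8, frames [9, 2]
9 -> hit
2 -> hit
7 -> fault, evict 2, frames [9, 7]
9 -> hit
7 -> hit
9 -> hit
Page faults: 5.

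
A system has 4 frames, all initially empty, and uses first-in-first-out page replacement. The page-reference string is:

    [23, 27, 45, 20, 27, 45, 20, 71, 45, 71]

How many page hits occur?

5

23 → fault, frames {23}
27 → fault, frames {23,27}
45 → fault, frames {23,27,45}
20 → fault, frames {23,27,45,20}
27 → hit
45 → hit
20 → hit
71 → fault, evict 23, frames {27,45,20,71}
45 → hit
71 → hit
Hits: 5.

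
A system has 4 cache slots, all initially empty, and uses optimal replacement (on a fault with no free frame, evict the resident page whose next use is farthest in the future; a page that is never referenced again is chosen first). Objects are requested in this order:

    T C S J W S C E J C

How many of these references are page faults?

6

T → fault, frames {T}
C → fault, frames {T,C}
S → fault, frames {T,C,S}
J → fault, frames {T,C,S,J}
W → fault, evict T, frames {C,S,J,W}
S → hit
C → hit
E → fault, evict W, frames {C,S,J,E}
J → hit
C → hit
Page faults: 6.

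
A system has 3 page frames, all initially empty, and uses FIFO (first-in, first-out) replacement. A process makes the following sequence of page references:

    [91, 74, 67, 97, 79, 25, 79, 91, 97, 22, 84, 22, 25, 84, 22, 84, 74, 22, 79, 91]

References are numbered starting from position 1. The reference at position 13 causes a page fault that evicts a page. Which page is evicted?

pos 1: 91 -> miss, frames (91)
pos 2: 74 -> miss, frames (91 74)
pos 3: 67 -> miss, frames (91 74 67)
pos 4: 97 -> miss, evict 91, frames (74 67 97)
pos 5: 79 -> miss, evict 74, frames (67 97 79)
pos 6: 25 -> miss, evict 67, frames (97 79 25)
pos 7: 79 -> hit
pos 8: 91 -> miss, evict 97, frames (79 25 91)
pos 9: 97 -> miss, evict 79, frames (25 91 97)
pos 10: 22 -> miss, evict 25, frames (91 97 22)
pos 11: 84 -> miss, evict 91, frames (97 22 84)
pos 12: 22 -> hit
pos 13: 25 -> miss, evict 97, frames (22 84 25)
At position 13, page 97 is evicted.

97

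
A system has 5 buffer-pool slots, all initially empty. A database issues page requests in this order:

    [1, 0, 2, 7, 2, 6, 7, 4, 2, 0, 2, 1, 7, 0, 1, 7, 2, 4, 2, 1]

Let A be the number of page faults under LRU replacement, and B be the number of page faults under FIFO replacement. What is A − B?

-2

Under LRU: F F F F . F . F . . . F . . . . . . . . → 7 faults.
Under FIFO: F F F F . F . F . . . F . F . . F . . . → 9 faults.
A − B = 7 − 9 = -2.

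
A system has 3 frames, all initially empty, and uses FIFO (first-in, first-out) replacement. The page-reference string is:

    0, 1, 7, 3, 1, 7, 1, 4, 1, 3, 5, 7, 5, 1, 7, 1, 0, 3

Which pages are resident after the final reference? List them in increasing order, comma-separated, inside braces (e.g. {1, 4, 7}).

0 -> fault, frames (0)
1 -> fault, frames (0 1)
7 -> fault, frames (0 1 7)
3 -> fault, evict 0, frames (1 7 3)
1 -> hit
7 -> hit
1 -> hit
4 -> fault, evict 1, frames (7 3 4)
1 -> fault, evict 7, frames (3 4 1)
3 -> hit
5 -> fault, evict 3, frames (4 1 5)
7 -> fault, evict 4, frames (1 5 7)
5 -> hit
1 -> hit
7 -> hit
1 -> hit
0 -> fault, evict 1, frames (5 7 0)
3 -> fault, evict 5, frames (7 0 3)

{0, 3, 7}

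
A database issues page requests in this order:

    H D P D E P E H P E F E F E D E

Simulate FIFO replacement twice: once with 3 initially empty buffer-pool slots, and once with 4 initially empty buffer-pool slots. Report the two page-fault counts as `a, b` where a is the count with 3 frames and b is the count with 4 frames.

3 frames: F F F . F . . F . . F . . . F F → 8 faults.
4 frames: F F F . F . . . . . F . . . . . → 5 faults.
5 < 8: adding a frame reduced faults, as is typical.

8, 5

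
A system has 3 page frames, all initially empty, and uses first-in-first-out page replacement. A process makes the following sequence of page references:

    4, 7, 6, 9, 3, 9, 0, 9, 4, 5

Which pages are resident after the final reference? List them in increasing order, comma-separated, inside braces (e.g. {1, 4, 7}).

{0, 4, 5}

4 -> fault, frames [4]
7 -> fault, frames [4, 7]
6 -> fault, frames [4, 7, 6]
9 -> fault, evict 4, frames [7, 6, 9]
3 -> fault, evict 7, frames [6, 9, 3]
9 -> hit
0 -> fault, evict 6, frames [9, 3, 0]
9 -> hit
4 -> fault, evict 9, frames [3, 0, 4]
5 -> fault, evict 3, frames [0, 4, 5]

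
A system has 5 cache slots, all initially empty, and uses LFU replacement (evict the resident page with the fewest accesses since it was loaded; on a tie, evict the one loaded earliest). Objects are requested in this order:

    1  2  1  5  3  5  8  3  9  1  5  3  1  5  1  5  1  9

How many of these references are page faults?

6

1 → miss, frames (1)
2 → miss, frames (1 2)
1 → hit
5 → miss, frames (1 2 5)
3 → miss, frames (1 2 5 3)
5 → hit
8 → miss, frames (1 2 5 3 8)
3 → hit
9 → miss, evict 2, frames (1 5 3 8 9)
1 → hit
5 → hit
3 → hit
1 → hit
5 → hit
1 → hit
5 → hit
1 → hit
9 → hit
Page faults: 6.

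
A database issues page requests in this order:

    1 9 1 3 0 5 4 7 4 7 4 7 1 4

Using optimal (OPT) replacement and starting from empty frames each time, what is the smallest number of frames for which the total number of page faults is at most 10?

f=1: 14 faults
f=2: 8 faults
f=3: 7 faults
f=4: 7 faults
f=5: 7 faults
f=6: 7 faults
f=7: 7 faults
Smallest f with faults ≤ 10 is 2.

2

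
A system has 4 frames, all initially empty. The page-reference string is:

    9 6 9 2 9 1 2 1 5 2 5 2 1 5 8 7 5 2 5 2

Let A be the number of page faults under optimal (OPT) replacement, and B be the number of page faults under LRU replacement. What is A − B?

Under OPT: F F . F . F . . F . . . . . F F . . . . → 7 faults.
Under LRU: F F . F . F . . F . . . . . F F . F . . → 8 faults.
A − B = 7 − 8 = -1.

-1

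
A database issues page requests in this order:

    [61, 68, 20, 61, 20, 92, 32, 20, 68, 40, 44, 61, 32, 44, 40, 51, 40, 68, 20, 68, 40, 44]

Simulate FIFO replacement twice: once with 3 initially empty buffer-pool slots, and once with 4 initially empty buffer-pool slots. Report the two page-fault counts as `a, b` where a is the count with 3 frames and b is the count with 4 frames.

16, 13

3 frames: F F F . . F F . F F F F F . F F . F F . F F → 16 faults.
4 frames: F F F . . F F . . F F F . . . F . F F . F F → 13 faults.
13 < 16: adding a frame reduced faults, as is typical.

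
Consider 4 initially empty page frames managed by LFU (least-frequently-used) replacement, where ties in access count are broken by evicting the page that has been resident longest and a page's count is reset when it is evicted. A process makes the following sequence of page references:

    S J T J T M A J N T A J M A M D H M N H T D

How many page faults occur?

13

S: miss, frames {S}
J: miss, frames {S,J}
T: miss, frames {S,J,T}
J: hit
T: hit
M: miss, frames {S,J,T,M}
A: miss, evict S, frames {J,T,M,A}
J: hit
N: miss, evict M, frames {J,T,A,N}
T: hit
A: hit
J: hit
M: miss, evict N, frames {J,T,A,M}
A: hit
M: hit
D: miss, evict M, frames {J,T,A,D}
H: miss, evict D, frames {J,T,A,H}
M: miss, evict H, frames {J,T,A,M}
N: miss, evict M, frames {J,T,A,N}
H: miss, evict N, frames {J,T,A,H}
T: hit
D: miss, evict H, frames {J,T,A,D}
Page faults: 13.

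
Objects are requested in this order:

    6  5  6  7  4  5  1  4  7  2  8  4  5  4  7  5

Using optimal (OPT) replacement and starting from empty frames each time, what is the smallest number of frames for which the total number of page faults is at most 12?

2

f=1: 16 faults
f=2: 10 faults
f=3: 8 faults
f=4: 7 faults
f=5: 7 faults
f=6: 7 faults
f=7: 7 faults
Smallest f with faults ≤ 12 is 2.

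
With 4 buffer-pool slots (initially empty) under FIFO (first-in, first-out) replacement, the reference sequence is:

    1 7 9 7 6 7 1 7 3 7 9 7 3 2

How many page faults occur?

1 → fault, frames {1}
7 → fault, frames {1,7}
9 → fault, frames {1,7,9}
7 → hit
6 → fault, frames {1,7,9,6}
7 → hit
1 → hit
7 → hit
3 → fault, evict 1, frames {7,9,6,3}
7 → hit
9 → hit
7 → hit
3 → hit
2 → fault, evict 7, frames {9,6,3,2}
Page faults: 6.

6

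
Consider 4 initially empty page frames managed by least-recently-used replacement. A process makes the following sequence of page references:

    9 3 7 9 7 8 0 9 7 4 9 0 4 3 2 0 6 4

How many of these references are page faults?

9: miss, frames (9)
3: miss, frames (9 3)
7: miss, frames (9 3 7)
9: hit
7: hit
8: miss, frames (3 9 7 8)
0: miss, evict 3, frames (9 7 8 0)
9: hit
7: hit
4: miss, evict 8, frames (0 9 7 4)
9: hit
0: hit
4: hit
3: miss, evict 7, frames (9 0 4 3)
2: miss, evict 9, frames (0 4 3 2)
0: hit
6: miss, evict 4, frames (3 2 0 6)
4: miss, evict 3, frames (2 0 6 4)
Page faults: 10.

10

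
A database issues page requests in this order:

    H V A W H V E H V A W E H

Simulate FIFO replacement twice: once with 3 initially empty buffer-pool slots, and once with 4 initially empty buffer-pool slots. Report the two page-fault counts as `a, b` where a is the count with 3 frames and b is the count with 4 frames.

10, 11

3 frames: F F F F F F F . . F F . F → 10 faults.
4 frames: F F F F . . F F F F F F F → 11 faults.
11 > 10: adding a frame increased faults — Belady's anomaly.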